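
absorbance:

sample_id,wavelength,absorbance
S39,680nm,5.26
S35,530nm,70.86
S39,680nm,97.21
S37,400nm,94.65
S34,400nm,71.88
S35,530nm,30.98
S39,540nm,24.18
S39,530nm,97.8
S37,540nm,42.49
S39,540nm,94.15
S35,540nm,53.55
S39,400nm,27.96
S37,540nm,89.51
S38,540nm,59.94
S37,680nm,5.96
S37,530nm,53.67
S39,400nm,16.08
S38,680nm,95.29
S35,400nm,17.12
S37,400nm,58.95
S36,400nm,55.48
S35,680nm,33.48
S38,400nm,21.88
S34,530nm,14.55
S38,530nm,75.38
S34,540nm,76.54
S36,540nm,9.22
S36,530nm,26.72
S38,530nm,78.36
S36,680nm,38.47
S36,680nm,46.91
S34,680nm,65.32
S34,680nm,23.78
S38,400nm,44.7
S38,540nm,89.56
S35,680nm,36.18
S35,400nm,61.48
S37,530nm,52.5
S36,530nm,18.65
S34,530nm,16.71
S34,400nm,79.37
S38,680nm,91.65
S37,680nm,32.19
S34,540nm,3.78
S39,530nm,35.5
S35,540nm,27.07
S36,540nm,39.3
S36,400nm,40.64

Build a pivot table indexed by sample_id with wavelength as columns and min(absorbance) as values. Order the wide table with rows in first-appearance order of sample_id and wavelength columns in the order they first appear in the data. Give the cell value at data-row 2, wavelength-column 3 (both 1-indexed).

With rows in first-appearance order of sample_id, row 2 is sample_id=S35. wavelength columns in first-appearance order: 680nm, 530nm, 400nm, 540nm; column 3 is 400nm.
Long rows with sample_id=S35, wavelength=400nm: min(17.12, 61.48) = 17.12.

17.12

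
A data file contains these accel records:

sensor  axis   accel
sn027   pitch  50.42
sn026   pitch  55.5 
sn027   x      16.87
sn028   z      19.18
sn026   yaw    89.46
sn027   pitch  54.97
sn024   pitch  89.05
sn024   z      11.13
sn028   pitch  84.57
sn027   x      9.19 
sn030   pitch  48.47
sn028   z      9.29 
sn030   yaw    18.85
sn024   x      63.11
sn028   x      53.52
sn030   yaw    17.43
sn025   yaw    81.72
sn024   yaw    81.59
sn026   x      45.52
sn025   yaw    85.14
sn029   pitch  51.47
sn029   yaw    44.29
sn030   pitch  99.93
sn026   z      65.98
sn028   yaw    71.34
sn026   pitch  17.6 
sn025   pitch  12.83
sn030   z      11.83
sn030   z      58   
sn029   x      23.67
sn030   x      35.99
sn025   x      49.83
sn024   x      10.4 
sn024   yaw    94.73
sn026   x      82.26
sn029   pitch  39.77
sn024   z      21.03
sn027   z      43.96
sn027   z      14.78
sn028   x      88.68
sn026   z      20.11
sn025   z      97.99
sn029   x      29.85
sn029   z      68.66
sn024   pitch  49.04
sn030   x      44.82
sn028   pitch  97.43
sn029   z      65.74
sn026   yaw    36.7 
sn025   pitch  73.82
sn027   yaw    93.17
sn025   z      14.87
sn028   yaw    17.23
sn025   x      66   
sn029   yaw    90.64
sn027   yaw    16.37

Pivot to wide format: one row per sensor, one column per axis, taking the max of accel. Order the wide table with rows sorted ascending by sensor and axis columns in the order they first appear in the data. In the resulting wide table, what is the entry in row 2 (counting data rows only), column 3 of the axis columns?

97.99

With rows sorted ascending by sensor, row 2 is sensor=sn025. axis columns in first-appearance order: pitch, x, z, yaw; column 3 is z.
Long rows with sensor=sn025, axis=z: max(97.99, 14.87) = 97.99.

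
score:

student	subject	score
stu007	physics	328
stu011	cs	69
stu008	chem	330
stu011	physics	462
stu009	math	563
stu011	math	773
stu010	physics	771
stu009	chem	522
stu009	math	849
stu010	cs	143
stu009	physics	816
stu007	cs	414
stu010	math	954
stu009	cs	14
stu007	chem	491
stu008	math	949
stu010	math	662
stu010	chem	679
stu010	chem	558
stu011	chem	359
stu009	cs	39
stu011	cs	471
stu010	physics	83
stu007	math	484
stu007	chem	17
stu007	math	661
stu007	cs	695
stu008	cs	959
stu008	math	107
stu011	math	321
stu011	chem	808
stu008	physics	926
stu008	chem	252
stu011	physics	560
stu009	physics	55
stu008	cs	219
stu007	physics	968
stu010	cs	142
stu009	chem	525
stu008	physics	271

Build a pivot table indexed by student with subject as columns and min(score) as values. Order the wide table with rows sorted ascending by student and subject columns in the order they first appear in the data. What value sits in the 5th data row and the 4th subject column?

With rows sorted ascending by student, row 5 is student=stu011. subject columns in first-appearance order: physics, cs, chem, math; column 4 is math.
Long rows with student=stu011, subject=math: min(773, 321) = 321.

321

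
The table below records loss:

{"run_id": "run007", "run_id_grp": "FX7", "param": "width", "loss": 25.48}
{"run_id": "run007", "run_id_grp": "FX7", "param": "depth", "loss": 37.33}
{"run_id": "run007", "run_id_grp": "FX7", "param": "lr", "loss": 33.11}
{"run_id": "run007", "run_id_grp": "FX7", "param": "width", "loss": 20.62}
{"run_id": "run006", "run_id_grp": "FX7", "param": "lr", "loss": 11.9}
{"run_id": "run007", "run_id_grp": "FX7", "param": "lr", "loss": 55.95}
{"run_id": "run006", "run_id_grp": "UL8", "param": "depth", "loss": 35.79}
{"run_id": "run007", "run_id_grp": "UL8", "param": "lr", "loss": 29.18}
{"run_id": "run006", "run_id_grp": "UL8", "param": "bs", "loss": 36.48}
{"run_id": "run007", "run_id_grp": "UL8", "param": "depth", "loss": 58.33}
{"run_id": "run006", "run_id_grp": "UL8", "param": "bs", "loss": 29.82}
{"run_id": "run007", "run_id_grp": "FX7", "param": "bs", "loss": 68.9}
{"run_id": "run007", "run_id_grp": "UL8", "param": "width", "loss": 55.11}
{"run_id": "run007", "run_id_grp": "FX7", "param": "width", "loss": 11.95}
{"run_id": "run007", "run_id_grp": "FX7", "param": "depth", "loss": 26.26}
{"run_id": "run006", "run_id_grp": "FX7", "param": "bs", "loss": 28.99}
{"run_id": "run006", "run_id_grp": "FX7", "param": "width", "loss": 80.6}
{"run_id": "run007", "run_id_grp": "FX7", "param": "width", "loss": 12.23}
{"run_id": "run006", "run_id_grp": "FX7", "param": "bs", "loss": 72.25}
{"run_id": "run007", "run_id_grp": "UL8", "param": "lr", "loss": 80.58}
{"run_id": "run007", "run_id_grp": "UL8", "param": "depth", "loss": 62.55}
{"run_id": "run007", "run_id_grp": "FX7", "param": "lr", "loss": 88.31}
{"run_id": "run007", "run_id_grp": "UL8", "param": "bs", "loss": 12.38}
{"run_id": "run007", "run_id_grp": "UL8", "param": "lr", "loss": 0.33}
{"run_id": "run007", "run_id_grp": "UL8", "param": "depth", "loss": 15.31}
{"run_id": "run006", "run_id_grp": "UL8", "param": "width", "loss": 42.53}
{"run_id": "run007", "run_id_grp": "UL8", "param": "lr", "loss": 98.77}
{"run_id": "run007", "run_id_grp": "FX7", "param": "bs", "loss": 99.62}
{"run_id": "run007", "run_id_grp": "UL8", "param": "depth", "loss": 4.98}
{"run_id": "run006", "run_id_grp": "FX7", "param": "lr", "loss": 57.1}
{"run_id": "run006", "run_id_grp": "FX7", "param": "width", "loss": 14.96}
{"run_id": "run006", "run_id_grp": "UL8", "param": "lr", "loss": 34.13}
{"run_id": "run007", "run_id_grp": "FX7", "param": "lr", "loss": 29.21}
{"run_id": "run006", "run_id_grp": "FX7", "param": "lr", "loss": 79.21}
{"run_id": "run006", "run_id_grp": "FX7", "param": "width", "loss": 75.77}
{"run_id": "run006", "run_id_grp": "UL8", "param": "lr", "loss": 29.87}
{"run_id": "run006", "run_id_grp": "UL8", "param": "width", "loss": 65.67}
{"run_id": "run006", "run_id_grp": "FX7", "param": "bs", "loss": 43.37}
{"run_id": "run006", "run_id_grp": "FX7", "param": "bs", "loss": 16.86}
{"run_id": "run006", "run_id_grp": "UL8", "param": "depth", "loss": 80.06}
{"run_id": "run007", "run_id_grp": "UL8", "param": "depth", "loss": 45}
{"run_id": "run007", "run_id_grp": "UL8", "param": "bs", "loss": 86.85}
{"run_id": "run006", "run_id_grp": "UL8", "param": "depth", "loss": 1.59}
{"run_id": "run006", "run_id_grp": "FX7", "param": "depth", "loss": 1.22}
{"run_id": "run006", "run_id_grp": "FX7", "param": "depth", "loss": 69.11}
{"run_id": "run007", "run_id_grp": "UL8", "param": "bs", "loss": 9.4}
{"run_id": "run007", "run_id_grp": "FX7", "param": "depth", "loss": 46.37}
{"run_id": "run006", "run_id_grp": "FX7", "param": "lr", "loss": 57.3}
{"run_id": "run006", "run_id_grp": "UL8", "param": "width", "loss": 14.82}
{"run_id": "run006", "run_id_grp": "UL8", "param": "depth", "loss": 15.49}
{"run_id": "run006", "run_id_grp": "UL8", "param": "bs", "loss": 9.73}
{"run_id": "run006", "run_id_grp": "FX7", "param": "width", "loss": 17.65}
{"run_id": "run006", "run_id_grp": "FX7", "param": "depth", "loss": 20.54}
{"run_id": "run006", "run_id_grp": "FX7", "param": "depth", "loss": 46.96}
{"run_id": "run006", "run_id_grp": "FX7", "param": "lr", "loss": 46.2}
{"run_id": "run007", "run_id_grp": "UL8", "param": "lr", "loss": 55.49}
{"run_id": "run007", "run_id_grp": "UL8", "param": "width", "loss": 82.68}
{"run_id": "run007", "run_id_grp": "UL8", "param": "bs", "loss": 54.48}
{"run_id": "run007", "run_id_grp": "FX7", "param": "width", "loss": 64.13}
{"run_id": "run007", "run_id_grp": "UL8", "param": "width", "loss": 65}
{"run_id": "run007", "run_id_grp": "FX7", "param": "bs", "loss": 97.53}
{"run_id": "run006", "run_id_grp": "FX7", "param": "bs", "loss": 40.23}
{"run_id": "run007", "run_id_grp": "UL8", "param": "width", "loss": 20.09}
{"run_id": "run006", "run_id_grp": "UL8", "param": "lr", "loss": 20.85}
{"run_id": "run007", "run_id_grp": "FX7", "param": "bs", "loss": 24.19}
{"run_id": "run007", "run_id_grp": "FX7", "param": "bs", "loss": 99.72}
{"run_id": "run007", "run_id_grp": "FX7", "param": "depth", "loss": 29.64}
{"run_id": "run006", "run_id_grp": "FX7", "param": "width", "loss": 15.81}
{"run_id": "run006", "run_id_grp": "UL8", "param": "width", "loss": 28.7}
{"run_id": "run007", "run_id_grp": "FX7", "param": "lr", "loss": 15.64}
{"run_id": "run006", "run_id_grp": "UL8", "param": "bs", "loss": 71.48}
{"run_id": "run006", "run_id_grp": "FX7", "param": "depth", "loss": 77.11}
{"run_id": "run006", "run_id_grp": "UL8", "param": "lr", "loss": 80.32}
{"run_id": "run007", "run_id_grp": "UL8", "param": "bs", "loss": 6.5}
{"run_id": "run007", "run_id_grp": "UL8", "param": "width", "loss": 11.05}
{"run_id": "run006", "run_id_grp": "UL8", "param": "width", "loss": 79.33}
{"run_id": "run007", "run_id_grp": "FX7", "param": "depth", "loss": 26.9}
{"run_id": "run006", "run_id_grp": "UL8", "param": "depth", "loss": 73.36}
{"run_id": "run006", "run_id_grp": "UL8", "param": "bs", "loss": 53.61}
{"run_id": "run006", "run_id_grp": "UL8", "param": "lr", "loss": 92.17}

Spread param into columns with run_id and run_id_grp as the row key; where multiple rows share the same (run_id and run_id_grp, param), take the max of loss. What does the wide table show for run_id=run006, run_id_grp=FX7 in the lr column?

Rows with run_id=run006, run_id_grp=FX7 and param=lr: loss values are 11.9, 57.1, 79.21, 57.3, 46.2.
max(11.9, 57.1, 79.21, 57.3, 46.2) = 79.21.

79.21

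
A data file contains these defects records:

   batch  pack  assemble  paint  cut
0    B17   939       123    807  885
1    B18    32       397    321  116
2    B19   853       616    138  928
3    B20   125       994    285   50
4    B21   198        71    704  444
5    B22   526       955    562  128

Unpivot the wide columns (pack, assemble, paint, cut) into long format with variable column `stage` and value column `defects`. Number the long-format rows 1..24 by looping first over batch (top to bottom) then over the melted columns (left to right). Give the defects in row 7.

321

24 rows total (6 × 4). Row 7: index ⌊(7-1)/4⌋ = 1 into batch → B18; (7-1) mod 4 = 2 into the melted columns → paint.
So row 7 is (B18, paint, 321); defects = 321.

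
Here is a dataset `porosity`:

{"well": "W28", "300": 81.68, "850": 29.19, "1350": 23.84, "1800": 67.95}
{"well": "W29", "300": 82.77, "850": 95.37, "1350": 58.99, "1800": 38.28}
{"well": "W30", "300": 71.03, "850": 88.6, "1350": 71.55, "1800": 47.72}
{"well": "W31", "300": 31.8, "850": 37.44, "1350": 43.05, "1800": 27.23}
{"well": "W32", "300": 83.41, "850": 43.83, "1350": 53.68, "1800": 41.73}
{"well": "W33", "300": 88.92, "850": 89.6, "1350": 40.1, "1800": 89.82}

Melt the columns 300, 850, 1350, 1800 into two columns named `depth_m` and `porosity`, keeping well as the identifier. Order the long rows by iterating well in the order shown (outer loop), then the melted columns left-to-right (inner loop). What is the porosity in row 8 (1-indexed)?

24 rows total (6 × 4). Row 8: index ⌊(8-1)/4⌋ = 1 into well → W29; (8-1) mod 4 = 3 into the melted columns → 1800.
So row 8 is (W29, 1800, 38.28); porosity = 38.28.

38.28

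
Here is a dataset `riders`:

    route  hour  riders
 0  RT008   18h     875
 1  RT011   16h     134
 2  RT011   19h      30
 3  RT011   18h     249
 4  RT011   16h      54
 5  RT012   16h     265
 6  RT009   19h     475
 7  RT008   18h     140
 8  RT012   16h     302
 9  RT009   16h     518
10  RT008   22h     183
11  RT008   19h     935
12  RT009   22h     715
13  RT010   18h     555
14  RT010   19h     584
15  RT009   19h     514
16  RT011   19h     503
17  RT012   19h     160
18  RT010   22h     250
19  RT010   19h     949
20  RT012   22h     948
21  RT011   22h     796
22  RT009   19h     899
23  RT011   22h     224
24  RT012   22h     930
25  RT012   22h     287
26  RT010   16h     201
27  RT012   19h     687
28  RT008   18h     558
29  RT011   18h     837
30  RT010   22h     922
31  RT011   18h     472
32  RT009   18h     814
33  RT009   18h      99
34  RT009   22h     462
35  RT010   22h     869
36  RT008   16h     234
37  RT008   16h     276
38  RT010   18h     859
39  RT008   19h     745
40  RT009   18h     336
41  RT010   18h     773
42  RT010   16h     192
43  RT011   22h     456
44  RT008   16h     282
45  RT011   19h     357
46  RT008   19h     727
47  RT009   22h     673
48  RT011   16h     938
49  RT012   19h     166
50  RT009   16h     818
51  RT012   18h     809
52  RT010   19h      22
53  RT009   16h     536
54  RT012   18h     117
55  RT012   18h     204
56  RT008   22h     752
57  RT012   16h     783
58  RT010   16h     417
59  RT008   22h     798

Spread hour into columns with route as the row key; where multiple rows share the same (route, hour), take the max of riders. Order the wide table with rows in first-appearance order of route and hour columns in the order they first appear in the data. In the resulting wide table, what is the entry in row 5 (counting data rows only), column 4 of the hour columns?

With rows in first-appearance order of route, row 5 is route=RT010. hour columns in first-appearance order: 18h, 16h, 19h, 22h; column 4 is 22h.
Long rows with route=RT010, hour=22h: max(250, 922, 869) = 922.

922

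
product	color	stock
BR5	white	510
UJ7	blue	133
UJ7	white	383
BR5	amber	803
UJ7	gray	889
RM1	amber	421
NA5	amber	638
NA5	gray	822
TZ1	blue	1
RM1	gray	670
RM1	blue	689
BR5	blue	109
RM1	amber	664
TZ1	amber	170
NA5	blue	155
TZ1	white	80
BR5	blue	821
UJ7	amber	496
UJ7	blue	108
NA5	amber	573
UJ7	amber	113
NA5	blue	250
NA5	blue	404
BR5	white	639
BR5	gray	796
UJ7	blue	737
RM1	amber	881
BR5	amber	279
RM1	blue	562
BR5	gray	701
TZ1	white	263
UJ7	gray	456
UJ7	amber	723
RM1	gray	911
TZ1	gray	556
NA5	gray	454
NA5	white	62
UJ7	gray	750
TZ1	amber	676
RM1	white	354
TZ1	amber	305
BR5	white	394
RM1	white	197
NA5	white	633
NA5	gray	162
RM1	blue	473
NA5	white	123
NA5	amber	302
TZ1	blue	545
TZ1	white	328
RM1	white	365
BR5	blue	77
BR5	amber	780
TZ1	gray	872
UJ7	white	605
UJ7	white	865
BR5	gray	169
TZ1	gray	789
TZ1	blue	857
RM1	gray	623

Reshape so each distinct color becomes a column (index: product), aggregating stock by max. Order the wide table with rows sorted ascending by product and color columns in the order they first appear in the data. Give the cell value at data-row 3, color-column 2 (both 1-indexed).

With rows sorted ascending by product, row 3 is product=RM1. color columns in first-appearance order: white, blue, amber, gray; column 2 is blue.
Long rows with product=RM1, color=blue: max(689, 562, 473) = 689.

689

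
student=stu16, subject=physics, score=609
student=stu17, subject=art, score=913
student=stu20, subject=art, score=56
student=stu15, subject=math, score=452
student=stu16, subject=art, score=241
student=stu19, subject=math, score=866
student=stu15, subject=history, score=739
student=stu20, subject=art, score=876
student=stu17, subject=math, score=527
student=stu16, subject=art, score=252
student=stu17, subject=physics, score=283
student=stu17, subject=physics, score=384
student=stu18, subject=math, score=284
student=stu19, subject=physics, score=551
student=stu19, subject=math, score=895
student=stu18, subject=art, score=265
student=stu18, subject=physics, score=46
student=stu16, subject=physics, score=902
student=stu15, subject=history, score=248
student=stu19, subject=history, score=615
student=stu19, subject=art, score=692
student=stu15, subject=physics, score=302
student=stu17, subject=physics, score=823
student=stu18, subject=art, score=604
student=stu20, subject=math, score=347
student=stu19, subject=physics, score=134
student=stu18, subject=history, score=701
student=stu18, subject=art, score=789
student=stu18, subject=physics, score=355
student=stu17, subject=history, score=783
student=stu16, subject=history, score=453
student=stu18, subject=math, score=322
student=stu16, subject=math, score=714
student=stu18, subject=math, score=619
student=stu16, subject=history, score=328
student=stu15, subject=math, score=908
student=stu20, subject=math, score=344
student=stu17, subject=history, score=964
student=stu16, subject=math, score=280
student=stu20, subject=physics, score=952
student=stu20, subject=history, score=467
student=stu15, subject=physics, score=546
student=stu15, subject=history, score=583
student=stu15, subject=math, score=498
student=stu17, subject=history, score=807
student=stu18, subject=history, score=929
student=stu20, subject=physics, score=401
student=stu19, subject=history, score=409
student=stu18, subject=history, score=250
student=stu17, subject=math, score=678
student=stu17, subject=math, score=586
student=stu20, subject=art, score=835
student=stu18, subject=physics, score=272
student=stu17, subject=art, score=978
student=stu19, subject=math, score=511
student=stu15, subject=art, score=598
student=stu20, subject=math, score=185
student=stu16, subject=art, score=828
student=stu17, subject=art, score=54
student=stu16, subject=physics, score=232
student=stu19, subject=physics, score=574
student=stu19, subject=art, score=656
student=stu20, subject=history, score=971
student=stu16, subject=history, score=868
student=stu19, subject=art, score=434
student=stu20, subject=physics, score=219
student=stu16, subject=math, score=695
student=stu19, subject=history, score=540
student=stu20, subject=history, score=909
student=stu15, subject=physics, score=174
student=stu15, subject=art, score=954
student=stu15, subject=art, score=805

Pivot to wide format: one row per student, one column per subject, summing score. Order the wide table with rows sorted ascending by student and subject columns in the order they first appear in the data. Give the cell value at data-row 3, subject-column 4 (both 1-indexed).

With rows sorted ascending by student, row 3 is student=stu17. subject columns in first-appearance order: physics, art, math, history; column 4 is history.
Long rows with student=stu17, subject=history: 783 + 964 + 807 = 2554.

2554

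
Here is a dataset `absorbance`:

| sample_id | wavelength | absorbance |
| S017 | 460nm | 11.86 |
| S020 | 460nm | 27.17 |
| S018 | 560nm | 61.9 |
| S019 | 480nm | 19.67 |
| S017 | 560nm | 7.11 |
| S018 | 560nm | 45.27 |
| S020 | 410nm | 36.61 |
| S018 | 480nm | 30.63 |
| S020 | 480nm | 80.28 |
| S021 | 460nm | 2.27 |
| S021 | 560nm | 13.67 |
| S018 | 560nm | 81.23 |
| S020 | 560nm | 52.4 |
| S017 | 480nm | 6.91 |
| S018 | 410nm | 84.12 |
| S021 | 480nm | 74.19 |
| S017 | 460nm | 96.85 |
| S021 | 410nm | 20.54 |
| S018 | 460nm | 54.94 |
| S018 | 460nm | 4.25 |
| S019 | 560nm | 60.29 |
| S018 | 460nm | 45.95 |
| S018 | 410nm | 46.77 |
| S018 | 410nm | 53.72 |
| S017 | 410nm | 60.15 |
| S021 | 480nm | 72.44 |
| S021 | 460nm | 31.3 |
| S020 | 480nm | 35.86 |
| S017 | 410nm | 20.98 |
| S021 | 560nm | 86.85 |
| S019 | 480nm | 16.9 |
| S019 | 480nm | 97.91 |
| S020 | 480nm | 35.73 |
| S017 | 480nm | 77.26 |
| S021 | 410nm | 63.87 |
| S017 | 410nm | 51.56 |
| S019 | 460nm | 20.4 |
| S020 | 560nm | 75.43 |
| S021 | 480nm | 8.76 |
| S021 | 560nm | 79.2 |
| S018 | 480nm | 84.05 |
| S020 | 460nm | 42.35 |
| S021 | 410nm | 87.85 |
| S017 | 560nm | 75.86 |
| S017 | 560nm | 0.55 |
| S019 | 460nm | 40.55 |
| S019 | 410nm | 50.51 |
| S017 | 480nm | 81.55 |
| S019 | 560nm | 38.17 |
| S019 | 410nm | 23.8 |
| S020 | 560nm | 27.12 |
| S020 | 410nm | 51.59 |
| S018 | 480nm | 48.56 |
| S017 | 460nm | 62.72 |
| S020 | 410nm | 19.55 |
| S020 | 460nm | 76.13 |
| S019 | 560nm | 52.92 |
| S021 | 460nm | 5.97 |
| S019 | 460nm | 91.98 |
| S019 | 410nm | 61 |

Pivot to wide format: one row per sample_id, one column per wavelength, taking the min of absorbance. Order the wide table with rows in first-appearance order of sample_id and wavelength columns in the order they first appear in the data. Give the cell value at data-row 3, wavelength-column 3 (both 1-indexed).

With rows in first-appearance order of sample_id, row 3 is sample_id=S018. wavelength columns in first-appearance order: 460nm, 560nm, 480nm, 410nm; column 3 is 480nm.
Long rows with sample_id=S018, wavelength=480nm: min(30.63, 84.05, 48.56) = 30.63.

30.63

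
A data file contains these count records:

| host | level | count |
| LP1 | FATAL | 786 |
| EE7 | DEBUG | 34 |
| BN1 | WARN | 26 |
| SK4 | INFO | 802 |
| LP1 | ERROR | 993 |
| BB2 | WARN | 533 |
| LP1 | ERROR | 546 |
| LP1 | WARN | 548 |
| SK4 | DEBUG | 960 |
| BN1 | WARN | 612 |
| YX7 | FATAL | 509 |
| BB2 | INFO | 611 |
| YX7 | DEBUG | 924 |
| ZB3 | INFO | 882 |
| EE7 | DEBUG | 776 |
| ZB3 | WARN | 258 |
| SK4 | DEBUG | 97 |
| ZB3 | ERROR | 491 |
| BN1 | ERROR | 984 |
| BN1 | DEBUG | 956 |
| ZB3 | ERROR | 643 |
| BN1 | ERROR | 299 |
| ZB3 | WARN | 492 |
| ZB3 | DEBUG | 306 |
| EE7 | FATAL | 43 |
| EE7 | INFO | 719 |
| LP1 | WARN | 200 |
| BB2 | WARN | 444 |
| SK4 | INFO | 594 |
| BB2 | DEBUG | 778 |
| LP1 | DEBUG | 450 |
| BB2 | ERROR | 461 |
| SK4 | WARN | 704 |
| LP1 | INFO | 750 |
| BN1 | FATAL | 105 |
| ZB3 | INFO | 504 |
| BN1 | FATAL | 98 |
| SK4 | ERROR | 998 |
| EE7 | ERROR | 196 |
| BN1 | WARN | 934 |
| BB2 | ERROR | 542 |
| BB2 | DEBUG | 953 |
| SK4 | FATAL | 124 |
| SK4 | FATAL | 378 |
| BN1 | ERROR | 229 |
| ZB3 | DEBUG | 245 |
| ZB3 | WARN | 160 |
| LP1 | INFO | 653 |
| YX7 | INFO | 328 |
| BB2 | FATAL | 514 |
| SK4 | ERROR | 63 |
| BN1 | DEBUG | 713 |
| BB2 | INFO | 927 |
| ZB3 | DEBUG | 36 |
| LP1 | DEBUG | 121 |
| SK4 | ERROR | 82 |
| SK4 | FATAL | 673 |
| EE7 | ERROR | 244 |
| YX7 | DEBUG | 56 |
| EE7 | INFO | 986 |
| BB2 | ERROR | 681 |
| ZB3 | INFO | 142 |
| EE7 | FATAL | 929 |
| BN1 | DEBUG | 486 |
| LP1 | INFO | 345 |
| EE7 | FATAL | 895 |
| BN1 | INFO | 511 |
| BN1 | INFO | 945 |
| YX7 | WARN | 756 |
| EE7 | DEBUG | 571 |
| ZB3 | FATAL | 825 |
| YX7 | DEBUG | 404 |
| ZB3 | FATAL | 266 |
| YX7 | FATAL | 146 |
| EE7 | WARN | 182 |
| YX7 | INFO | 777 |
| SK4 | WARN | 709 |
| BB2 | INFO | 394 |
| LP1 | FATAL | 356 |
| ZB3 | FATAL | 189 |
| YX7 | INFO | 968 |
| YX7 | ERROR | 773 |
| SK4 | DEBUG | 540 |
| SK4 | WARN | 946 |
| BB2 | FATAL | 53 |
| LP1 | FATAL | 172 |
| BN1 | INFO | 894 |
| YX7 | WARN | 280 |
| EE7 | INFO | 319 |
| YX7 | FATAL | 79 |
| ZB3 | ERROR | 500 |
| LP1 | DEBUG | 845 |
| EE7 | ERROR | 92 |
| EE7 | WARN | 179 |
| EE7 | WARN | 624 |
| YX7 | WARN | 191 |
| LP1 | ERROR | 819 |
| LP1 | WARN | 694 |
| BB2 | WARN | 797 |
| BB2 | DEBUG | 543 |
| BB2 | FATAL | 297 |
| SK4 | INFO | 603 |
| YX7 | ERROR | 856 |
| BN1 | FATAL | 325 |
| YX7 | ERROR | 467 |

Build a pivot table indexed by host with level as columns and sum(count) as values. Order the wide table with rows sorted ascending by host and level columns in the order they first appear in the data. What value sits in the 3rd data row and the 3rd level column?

985

With rows sorted ascending by host, row 3 is host=EE7. level columns in first-appearance order: FATAL, DEBUG, WARN, INFO, ERROR; column 3 is WARN.
Long rows with host=EE7, level=WARN: 182 + 179 + 624 = 985.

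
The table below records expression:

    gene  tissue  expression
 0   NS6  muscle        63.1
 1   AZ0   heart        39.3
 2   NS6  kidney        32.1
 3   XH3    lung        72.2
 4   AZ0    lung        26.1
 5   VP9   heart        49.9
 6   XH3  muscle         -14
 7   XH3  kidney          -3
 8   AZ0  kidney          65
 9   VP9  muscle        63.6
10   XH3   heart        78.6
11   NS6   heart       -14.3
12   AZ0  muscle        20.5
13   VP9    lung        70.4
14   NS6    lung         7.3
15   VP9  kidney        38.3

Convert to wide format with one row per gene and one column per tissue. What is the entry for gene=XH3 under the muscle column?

Wide layout: rows indexed by gene, columns are the 4 distinct tissue values (muscle, heart, kidney, lung).
Cell (gene=XH3, tissue=muscle) draws from the long row where gene=XH3 and tissue=muscle, which has expression=-14.

-14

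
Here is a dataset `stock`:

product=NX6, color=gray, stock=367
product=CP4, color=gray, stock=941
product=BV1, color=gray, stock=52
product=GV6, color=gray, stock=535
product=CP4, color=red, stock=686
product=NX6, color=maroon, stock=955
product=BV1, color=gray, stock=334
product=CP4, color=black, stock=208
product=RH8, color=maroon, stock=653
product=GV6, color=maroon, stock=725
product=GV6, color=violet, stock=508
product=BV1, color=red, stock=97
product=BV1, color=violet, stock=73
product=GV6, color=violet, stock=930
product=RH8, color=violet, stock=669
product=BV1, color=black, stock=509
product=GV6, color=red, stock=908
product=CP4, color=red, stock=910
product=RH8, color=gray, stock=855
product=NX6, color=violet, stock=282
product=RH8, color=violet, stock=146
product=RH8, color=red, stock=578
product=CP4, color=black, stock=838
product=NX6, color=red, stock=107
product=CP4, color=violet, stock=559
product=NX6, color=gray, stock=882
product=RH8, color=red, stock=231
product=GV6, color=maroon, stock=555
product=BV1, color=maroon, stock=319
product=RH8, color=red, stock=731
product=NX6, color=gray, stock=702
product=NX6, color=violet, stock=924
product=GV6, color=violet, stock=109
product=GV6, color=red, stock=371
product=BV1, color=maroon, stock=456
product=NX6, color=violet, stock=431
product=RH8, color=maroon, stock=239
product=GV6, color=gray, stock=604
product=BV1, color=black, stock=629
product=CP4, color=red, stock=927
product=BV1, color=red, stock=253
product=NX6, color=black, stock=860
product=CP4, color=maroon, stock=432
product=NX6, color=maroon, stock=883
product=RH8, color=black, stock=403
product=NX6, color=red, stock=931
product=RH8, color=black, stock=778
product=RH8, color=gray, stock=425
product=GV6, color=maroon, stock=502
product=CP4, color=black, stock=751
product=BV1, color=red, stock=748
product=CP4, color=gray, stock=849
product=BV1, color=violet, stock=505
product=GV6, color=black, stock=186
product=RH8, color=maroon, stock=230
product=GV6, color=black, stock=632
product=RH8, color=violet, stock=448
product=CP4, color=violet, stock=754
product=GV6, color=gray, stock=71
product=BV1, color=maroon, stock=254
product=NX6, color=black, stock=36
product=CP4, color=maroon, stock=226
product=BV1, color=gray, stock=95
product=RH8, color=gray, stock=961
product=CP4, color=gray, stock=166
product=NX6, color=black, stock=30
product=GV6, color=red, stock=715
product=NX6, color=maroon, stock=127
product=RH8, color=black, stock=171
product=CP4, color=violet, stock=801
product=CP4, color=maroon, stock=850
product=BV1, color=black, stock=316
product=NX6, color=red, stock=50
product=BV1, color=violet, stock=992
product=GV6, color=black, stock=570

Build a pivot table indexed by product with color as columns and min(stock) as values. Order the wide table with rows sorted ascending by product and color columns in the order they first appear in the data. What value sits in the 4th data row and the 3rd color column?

127

With rows sorted ascending by product, row 4 is product=NX6. color columns in first-appearance order: gray, red, maroon, black, violet; column 3 is maroon.
Long rows with product=NX6, color=maroon: min(955, 883, 127) = 127.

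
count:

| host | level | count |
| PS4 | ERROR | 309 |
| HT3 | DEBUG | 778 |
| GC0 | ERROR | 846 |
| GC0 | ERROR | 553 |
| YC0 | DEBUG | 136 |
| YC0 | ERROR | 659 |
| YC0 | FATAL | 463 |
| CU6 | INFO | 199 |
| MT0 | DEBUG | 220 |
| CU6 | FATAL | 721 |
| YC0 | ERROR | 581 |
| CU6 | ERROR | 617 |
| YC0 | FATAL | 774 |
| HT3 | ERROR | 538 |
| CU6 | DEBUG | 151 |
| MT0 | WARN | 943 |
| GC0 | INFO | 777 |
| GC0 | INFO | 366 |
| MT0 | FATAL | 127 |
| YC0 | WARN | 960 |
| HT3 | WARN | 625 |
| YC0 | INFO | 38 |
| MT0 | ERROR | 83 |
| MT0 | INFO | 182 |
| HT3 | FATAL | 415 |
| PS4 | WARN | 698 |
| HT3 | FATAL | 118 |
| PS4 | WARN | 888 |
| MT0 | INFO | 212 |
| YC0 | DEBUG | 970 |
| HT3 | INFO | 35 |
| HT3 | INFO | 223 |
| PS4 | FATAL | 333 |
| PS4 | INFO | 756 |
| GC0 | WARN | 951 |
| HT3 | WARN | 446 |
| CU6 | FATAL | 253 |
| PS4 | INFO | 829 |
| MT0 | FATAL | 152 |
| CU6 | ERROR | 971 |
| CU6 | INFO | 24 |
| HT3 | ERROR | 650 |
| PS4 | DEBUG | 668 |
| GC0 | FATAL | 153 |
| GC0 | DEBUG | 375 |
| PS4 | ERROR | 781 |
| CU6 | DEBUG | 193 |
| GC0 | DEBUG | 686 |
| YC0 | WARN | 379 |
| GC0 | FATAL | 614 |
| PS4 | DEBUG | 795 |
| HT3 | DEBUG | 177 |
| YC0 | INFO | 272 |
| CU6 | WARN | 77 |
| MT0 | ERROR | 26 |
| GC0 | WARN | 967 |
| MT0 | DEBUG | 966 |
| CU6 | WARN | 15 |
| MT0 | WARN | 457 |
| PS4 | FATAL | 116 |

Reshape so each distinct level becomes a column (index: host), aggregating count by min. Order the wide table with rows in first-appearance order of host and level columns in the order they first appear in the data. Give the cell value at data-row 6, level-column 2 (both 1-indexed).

220

With rows in first-appearance order of host, row 6 is host=MT0. level columns in first-appearance order: ERROR, DEBUG, FATAL, INFO, WARN; column 2 is DEBUG.
Long rows with host=MT0, level=DEBUG: min(220, 966) = 220.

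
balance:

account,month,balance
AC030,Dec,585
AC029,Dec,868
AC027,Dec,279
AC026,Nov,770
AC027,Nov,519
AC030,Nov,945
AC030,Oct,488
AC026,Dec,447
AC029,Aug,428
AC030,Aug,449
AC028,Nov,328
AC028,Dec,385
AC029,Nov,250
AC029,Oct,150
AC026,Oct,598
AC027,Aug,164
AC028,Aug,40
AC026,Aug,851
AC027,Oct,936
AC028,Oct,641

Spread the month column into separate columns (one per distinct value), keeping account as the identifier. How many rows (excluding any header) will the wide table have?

5 distinct account values → 5 rows.

5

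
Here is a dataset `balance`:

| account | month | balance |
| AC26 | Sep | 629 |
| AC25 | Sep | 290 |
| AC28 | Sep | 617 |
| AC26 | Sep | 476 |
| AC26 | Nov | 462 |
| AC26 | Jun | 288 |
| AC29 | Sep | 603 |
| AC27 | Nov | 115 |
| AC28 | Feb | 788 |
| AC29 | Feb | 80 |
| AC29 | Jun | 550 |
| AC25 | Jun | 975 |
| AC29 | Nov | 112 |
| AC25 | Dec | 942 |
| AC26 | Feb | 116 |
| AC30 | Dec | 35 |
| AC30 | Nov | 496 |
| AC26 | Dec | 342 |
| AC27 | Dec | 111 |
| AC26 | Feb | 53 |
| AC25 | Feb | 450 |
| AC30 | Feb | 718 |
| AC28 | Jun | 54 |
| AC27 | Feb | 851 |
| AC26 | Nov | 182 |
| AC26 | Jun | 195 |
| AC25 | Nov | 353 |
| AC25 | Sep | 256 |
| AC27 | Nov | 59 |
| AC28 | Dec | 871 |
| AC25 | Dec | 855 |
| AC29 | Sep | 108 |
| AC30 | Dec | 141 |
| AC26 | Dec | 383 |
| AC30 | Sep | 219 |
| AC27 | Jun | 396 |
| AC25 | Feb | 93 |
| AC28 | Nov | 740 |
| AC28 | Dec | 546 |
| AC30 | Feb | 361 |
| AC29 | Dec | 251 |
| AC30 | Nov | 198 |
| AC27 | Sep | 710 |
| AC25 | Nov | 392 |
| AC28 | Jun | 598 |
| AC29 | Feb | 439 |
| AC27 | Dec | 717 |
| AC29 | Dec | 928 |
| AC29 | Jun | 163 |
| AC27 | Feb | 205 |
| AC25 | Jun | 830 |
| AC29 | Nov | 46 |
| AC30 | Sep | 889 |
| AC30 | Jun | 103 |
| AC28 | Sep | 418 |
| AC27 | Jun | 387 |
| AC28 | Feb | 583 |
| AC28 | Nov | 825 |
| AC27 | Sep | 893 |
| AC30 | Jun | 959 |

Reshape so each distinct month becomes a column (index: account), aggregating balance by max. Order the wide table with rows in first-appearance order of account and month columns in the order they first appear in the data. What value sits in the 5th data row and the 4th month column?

851

With rows in first-appearance order of account, row 5 is account=AC27. month columns in first-appearance order: Sep, Nov, Jun, Feb, Dec; column 4 is Feb.
Long rows with account=AC27, month=Feb: max(851, 205) = 851.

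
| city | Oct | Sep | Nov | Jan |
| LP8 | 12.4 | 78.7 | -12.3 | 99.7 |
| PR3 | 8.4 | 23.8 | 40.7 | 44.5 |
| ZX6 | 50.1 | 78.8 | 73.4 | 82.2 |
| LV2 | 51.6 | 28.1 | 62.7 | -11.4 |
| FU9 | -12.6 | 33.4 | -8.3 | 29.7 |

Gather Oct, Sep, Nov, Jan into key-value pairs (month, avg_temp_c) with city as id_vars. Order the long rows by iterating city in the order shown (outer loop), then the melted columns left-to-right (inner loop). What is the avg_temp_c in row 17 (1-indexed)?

-12.6

20 rows total (5 × 4). Row 17: index ⌊(17-1)/4⌋ = 4 into city → FU9; (17-1) mod 4 = 0 into the melted columns → Oct.
So row 17 is (FU9, Oct, -12.6); avg_temp_c = -12.6.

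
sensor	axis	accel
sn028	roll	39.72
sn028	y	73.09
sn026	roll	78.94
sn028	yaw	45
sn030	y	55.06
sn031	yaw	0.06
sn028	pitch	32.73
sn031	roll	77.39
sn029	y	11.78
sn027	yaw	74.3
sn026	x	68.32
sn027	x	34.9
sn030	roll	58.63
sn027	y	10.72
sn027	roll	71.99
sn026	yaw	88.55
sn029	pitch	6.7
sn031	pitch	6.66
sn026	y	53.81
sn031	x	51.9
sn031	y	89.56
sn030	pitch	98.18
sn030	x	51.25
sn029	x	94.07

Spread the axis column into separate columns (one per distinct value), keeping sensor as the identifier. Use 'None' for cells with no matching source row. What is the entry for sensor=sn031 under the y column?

The long row with sensor=sn031, axis=y has accel=89.56.

89.56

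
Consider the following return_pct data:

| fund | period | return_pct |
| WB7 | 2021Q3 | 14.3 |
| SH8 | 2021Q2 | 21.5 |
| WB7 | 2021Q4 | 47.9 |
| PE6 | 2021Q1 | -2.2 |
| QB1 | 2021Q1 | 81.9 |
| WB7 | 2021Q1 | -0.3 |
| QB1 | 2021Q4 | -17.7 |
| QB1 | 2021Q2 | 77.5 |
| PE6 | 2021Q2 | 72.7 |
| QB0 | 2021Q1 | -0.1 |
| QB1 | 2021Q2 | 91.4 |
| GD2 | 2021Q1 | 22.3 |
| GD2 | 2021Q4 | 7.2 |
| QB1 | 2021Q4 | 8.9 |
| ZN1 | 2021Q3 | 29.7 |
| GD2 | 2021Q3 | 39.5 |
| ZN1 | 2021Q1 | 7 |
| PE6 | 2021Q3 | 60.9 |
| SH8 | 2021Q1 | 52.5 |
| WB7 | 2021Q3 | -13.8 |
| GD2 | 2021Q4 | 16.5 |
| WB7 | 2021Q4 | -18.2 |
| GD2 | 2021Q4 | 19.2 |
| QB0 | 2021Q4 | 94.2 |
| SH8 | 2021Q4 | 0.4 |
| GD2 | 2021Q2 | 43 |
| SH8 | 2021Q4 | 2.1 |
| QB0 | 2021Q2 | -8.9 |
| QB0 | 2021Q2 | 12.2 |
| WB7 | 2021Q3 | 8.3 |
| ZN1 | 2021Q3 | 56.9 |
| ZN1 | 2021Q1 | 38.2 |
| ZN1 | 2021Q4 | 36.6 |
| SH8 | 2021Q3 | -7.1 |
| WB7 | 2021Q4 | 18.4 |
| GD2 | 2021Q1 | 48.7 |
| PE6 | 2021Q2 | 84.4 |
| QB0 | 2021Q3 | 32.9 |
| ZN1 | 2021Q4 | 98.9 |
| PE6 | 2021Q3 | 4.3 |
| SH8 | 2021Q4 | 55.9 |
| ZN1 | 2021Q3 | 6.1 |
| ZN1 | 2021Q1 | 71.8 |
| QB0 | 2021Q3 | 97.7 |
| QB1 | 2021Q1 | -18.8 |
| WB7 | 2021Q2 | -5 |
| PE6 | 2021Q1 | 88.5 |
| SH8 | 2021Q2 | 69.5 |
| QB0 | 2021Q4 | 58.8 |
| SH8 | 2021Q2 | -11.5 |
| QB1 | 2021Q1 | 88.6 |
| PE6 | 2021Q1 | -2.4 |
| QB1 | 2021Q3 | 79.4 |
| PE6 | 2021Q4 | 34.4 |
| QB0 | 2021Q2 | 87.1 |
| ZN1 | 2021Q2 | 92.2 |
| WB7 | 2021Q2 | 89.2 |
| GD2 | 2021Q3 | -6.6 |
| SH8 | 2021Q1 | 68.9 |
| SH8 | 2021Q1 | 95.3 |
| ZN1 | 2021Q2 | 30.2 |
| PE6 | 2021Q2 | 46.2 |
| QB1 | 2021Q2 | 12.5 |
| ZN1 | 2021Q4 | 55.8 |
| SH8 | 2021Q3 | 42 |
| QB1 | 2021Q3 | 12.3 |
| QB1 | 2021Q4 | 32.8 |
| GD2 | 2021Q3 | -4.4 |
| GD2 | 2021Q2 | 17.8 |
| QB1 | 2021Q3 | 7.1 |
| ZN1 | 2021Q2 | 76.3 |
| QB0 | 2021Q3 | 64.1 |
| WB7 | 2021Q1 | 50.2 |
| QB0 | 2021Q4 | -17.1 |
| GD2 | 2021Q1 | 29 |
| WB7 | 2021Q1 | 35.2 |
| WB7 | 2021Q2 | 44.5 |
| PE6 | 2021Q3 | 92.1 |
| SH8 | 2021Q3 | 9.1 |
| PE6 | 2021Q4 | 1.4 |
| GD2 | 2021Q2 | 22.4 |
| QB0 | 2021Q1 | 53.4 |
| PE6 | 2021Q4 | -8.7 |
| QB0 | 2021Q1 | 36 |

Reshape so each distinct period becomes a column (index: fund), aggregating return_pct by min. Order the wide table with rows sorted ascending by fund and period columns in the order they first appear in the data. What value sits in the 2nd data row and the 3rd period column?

With rows sorted ascending by fund, row 2 is fund=PE6. period columns in first-appearance order: 2021Q3, 2021Q2, 2021Q4, 2021Q1; column 3 is 2021Q4.
Long rows with fund=PE6, period=2021Q4: min(34.4, 1.4, -8.7) = -8.7.

-8.7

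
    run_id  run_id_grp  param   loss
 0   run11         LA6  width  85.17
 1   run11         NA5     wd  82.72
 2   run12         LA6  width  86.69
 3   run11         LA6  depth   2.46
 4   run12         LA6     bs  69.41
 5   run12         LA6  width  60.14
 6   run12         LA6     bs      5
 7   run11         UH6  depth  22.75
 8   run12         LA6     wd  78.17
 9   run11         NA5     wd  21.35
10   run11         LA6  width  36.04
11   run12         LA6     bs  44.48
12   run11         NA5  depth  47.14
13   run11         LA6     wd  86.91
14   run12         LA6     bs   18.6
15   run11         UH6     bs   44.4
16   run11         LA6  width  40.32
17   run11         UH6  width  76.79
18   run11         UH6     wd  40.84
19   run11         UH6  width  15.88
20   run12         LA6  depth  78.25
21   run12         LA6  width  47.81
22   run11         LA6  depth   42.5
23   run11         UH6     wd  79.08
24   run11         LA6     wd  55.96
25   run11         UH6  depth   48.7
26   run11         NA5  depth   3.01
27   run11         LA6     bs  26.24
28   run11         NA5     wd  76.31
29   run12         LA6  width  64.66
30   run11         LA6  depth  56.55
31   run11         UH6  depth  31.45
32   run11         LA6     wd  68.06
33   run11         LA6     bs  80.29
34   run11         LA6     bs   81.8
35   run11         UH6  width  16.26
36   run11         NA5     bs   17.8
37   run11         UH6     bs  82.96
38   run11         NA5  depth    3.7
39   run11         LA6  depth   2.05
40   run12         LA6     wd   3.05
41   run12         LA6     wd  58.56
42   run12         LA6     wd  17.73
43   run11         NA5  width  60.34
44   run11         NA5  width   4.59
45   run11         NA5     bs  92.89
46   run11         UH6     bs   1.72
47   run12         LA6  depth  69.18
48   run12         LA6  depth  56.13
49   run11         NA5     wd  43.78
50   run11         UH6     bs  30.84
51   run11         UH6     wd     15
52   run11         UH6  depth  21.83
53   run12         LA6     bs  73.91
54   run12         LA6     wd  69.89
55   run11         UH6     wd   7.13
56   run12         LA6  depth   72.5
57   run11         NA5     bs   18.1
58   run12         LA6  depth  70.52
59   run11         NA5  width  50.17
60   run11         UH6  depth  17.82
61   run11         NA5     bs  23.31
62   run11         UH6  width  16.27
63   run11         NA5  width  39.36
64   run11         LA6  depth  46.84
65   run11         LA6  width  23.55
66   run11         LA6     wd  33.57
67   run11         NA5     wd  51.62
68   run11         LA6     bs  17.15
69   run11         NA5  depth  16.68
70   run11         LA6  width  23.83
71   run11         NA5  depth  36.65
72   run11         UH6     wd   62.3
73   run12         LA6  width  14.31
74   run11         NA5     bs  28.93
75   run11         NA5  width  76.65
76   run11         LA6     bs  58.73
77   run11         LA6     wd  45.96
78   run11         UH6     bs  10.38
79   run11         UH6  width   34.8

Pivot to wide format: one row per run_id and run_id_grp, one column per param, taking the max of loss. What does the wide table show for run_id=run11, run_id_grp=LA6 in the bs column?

Rows with run_id=run11, run_id_grp=LA6 and param=bs: loss values are 26.24, 80.29, 81.8, 17.15, 58.73.
max(26.24, 80.29, 81.8, 17.15, 58.73) = 81.8.

81.8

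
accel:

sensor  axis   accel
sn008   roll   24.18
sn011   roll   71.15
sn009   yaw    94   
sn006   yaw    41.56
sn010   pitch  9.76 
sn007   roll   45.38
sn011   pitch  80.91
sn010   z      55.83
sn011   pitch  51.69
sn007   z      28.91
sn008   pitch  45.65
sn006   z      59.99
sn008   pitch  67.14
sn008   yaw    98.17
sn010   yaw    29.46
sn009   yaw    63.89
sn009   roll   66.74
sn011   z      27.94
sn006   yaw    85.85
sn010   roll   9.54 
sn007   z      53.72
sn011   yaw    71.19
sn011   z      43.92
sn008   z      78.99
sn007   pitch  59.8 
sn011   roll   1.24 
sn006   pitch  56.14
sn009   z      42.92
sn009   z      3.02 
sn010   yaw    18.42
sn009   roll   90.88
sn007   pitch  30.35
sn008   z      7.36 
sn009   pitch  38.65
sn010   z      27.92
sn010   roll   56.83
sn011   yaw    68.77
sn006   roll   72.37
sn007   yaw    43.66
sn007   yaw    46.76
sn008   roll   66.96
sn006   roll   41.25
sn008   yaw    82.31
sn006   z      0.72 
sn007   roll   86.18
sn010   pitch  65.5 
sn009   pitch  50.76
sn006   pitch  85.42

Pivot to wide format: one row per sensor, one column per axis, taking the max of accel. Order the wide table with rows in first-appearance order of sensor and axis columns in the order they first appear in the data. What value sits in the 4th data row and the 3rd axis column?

With rows in first-appearance order of sensor, row 4 is sensor=sn006. axis columns in first-appearance order: roll, yaw, pitch, z; column 3 is pitch.
Long rows with sensor=sn006, axis=pitch: max(56.14, 85.42) = 85.42.

85.42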